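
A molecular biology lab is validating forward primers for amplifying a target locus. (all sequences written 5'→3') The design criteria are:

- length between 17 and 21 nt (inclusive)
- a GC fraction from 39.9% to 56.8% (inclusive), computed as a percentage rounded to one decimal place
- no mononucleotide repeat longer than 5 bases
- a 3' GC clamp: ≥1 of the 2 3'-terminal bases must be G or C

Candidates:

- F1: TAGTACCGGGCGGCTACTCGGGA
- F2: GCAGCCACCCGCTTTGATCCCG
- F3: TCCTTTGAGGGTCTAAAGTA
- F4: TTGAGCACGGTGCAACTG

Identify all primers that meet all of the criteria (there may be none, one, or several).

F4 only.

F1 (23 nt, A=4 T=4 G=9 C=6): length 23, outside 17–21 ✗; GC 15/23 = 65.2%, outside 39.9–56.8% ✗; longest run = 3 ✓; 3' end GA has 1 G/C ✓ — fails.
F2 (22 nt, A=3 T=4 G=5 C=10): length 22, outside 17–21 ✗; GC 15/22 = 68.2%, outside 39.9–56.8% ✗; longest run = 3 ✓; 3' end CG has 2 G/C ✓ — fails.
F3 (20 nt, A=5 T=7 G=5 C=3): length 20 ✓; GC 8/20 = 40.0% ✓; longest run = 3 ✓; 3' end TA has 0 G/C, need ≥1 ✗ — fails.
F4 (18 nt, A=4 T=4 G=6 C=4): length 18 ✓; GC 10/18 = 55.6% ✓; longest run = 2 ✓; 3' end TG has 1 G/C ✓ — passes.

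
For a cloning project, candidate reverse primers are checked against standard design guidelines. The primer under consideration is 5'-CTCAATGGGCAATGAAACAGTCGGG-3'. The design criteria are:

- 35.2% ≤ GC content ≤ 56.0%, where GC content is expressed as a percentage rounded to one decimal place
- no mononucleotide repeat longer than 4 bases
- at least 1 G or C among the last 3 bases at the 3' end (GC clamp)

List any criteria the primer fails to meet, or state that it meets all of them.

Base counts: A=8, T=4, G=8, C=5 (length 25).
GC content: GC 13/25 = 52.0% ✓
homopolymer run: longest run = 3 ✓
GC clamp: 3' end GGG has 3 G/C ✓

Meets all criteria.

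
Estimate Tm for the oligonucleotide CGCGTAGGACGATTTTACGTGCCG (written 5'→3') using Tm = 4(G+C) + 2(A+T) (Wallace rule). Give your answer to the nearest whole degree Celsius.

Base counts: A=4, T=6, G=8, C=6 (length 24).
Tm = 2·(4+6) + 4·(8+6) = 2·10 + 4·14 = 20 + 56 = 76°C.

76°C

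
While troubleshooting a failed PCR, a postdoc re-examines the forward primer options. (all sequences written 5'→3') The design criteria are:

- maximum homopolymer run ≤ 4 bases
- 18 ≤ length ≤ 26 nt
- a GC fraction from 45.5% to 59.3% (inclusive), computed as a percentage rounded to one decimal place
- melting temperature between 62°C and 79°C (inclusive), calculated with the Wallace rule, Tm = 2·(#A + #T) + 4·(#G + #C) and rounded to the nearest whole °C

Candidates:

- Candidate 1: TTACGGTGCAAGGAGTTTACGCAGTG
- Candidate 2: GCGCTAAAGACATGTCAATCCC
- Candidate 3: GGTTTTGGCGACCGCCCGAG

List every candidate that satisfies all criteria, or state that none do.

Candidate 1 (26 nt, A=6 T=7 G=9 C=4): longest run = 3 ✓; length 26 ✓; GC 13/26 = 50.0% ✓; Tm = 2·13 + 4·13 = 78°C ✓ — passes.
Candidate 2 (22 nt, A=7 T=4 G=4 C=7): longest run = 3 ✓; length 22 ✓; GC 11/22 = 50.0% ✓; Tm = 2·11 + 4·11 = 66°C ✓ — passes.
Candidate 3 (20 nt, A=2 T=4 G=8 C=6): longest run = 4 ✓; length 20 ✓; GC 14/20 = 70.0%, outside 45.5–59.3% ✗; Tm = 2·6 + 4·14 = 68°C ✓ — fails.

Candidate 1 and Candidate 2.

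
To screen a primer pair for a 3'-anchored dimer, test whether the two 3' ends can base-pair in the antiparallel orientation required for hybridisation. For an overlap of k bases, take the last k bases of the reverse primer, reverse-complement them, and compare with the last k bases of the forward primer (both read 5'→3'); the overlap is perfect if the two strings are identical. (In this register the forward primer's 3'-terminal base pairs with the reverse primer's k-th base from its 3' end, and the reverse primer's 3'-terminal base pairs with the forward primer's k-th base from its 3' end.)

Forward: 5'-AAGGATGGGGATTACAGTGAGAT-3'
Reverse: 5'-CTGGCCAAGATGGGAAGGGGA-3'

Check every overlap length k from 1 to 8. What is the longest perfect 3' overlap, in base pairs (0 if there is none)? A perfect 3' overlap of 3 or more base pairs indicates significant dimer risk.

Last 8 bases (5'→3') — forward …AGTGAGAT, reverse …GAAGGGGA.
Reverse complement of the reverse primer's last 8 bases: TCCCCTTC; its first k bases are the reverse complement of the reverse primer's last k bases, so a perfect k-base overlap needs the forward primer's last k bases to equal them.
Comparing (forward last k vs required): k=1: T vs T ✓; k=2: AT vs TC ✗; k=3: GAT vs TCC ✗; k=4: AGAT vs TCCC ✗; k=5: GAGAT vs TCCCC ✗; k=6: TGAGAT vs TCCCCT ✗; k=7: GTGAGAT vs TCCCCTT ✗; k=8: AGTGAGAT vs TCCCCTTC ✗.
Only k = 1 is perfect, so the longest perfect 3' overlap is 1.

Longest perfect overlap: 1 complementary base pair; below the dimer-risk threshold (threshold 3).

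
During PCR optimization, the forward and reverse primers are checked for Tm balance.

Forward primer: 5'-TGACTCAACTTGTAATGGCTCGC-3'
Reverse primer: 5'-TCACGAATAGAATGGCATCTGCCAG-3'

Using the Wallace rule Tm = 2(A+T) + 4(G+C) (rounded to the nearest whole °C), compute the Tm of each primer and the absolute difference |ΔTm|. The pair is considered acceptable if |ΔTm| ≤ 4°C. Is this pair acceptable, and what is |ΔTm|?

Forward: A=5 T=7 G=5 C=6 → Tm = 2·12 + 4·11 = 68°C.
Reverse: A=8 T=5 G=6 C=6 → Tm = 2·13 + 4·12 = 74°C.
|ΔTm| = |68 − 74| = 6°C, > 4°C.

|ΔTm| = 6°C; the pair is not acceptable.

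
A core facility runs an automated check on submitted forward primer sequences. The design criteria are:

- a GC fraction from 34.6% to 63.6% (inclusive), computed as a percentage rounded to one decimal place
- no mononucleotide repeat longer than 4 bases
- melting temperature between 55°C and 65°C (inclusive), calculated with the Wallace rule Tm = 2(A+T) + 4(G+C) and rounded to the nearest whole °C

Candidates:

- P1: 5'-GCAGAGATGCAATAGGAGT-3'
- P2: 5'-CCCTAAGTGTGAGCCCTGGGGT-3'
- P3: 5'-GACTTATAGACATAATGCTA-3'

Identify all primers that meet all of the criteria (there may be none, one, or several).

P1 only.

P1 (19 nt, A=7 T=3 G=7 C=2): GC 9/19 = 47.4% ✓; longest run = 2 ✓; Tm = 2·10 + 4·9 = 56°C ✓ — passes.
P2 (22 nt, A=3 T=5 G=8 C=6): GC 14/22 = 63.6% ✓; longest run = 4 ✓; Tm = 2·8 + 4·14 = 72°C, outside 55–65°C ✗ — fails.
P3 (20 nt, A=8 T=6 G=3 C=3): GC 6/20 = 30.0%, outside 34.6–63.6% ✗; longest run = 2 ✓; Tm = 2·14 + 4·6 = 52°C, outside 55–65°C ✗ — fails.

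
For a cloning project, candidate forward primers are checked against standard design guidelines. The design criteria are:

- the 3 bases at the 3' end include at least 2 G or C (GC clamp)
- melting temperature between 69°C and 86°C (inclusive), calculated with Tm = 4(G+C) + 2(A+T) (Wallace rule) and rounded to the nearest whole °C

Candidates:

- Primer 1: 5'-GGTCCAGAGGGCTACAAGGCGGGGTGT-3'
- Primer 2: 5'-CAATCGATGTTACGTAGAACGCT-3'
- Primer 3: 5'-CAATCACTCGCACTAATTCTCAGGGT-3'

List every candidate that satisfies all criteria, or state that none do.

Primer 1 (27 nt, A=5 T=4 G=13 C=5): 3' end TGT has 1 G/C, need ≥2 ✗; Tm = 2·9 + 4·18 = 90°C, outside 69–86°C ✗ — fails.
Primer 2 (23 nt, A=7 T=6 G=5 C=5): 3' end GCT has 2 G/C ✓; Tm = 2·13 + 4·10 = 66°C, outside 69–86°C ✗ — fails.
Primer 3 (26 nt, A=7 T=7 G=4 C=8): 3' end GGT has 2 G/C ✓; Tm = 2·14 + 4·12 = 76°C ✓ — passes.

Primer 3 only.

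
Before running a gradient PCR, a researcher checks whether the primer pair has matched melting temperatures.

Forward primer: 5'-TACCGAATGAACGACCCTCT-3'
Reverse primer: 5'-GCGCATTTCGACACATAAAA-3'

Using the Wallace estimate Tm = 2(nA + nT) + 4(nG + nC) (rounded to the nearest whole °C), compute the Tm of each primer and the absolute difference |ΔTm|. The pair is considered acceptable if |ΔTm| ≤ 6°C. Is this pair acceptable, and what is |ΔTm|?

Forward: A=6 T=4 G=3 C=7 → Tm = 2·10 + 4·10 = 60°C.
Reverse: A=8 T=4 G=3 C=5 → Tm = 2·12 + 4·8 = 56°C.
|ΔTm| = |60 − 56| = 4°C, ≤ 6°C.

|ΔTm| = 4°C; the pair is acceptable.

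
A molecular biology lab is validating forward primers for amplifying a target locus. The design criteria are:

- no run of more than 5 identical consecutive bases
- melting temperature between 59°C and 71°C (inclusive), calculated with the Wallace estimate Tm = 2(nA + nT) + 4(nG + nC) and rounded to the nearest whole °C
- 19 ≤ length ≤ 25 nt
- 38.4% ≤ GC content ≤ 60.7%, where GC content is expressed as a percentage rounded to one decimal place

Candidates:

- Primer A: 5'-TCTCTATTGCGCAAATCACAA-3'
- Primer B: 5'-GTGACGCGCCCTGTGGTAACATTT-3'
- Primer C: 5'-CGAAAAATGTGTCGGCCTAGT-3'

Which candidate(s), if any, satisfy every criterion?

Primer A (21 nt, A=7 T=6 G=2 C=6): longest run = 3 ✓; Tm = 2·13 + 4·8 = 58°C, outside 59–71°C ✗; length 21 ✓; GC 8/21 = 38.1%, outside 38.4–60.7% ✗ — fails.
Primer B (24 nt, A=4 T=7 G=7 C=6): longest run = 3 ✓; Tm = 2·11 + 4·13 = 74°C, outside 59–71°C ✗; length 24 ✓; GC 13/24 = 54.2% ✓ — fails.
Primer C (21 nt, A=6 T=5 G=6 C=4): longest run = 5 ✓; Tm = 2·11 + 4·10 = 62°C ✓; length 21 ✓; GC 10/21 = 47.6% ✓ — passes.

Primer C only.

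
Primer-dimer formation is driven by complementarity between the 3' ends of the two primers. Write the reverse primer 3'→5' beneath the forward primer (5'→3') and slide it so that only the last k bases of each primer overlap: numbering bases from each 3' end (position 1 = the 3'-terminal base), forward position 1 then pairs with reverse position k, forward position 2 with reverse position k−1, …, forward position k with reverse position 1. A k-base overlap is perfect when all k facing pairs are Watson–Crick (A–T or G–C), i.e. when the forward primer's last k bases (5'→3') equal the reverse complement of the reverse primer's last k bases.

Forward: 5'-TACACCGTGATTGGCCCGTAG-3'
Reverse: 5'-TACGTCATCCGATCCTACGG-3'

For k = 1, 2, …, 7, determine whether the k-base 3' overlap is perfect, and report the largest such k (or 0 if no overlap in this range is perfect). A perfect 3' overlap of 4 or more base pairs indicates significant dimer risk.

Last 7 bases (5'→3') — forward …CCCGTAG, reverse …CCTACGG.
Reverse complement of the reverse primer's last 7 bases: CCGTAGG; its first k bases are the reverse complement of the reverse primer's last k bases, so a perfect k-base overlap needs the forward primer's last k bases to equal them.
Comparing (forward last k vs required): k=1: G vs C ✗; k=2: AG vs CC ✗; k=3: TAG vs CCG ✗; k=4: GTAG vs CCGT ✗; k=5: CGTAG vs CCGTA ✗; k=6: CCGTAG vs CCGTAG ✓; k=7: CCCGTAG vs CCGTAGG ✗.
Only k = 6 is perfect, so the longest perfect 3' overlap is 6.

Longest perfect overlap: 6 complementary base pairs; significant dimer risk (threshold 4).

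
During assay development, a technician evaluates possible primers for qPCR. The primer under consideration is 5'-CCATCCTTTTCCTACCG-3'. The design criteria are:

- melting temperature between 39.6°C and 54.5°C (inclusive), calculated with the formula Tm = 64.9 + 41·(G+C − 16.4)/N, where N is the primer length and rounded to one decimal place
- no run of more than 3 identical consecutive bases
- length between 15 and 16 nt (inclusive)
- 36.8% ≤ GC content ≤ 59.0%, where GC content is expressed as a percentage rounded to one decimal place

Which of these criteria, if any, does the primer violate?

Fails: homopolymer run, length.

Base counts: A=2, T=6, G=1, C=8 (length 17).
Tm: Tm = 64.9 + 41·(9 − 16.4)/17 = 47.1°C ✓
homopolymer run: longest run = 4, exceeds 3 ✗
length: length 17, outside 15–16 ✗
GC content: GC 9/17 = 52.9% ✓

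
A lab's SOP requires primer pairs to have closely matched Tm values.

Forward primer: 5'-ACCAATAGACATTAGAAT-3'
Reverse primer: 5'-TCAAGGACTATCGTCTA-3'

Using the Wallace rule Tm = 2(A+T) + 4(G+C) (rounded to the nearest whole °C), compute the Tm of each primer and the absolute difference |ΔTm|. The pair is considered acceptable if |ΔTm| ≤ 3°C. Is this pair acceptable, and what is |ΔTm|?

Forward: A=9 T=4 G=2 C=3 → Tm = 2·13 + 4·5 = 46°C.
Reverse: A=5 T=5 G=3 C=4 → Tm = 2·10 + 4·7 = 48°C.
|ΔTm| = |46 − 48| = 2°C, ≤ 3°C.

|ΔTm| = 2°C; the pair is acceptable.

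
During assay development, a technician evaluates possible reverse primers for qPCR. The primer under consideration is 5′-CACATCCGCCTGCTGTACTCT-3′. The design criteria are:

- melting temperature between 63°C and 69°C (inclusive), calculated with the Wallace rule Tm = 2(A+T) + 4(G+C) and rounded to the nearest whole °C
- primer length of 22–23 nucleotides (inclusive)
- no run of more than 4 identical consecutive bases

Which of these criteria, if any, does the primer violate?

Fails: length.

Base counts: A=3, T=6, G=3, C=9 (length 21).
Tm: Tm = 2·9 + 4·12 = 66°C ✓
length: length 21, outside 22–23 ✗
homopolymer run: longest run = 2 ✓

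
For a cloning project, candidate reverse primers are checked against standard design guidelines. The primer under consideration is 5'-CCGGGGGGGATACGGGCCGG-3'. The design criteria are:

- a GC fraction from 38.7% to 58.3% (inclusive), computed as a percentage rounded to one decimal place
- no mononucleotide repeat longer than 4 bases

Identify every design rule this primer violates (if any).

Base counts: A=2, T=1, G=12, C=5 (length 20).
GC content: GC 17/20 = 85.0%, outside 38.7–58.3% ✗
homopolymer run: longest run = 7, exceeds 4 ✗

Fails: GC content, homopolymer run.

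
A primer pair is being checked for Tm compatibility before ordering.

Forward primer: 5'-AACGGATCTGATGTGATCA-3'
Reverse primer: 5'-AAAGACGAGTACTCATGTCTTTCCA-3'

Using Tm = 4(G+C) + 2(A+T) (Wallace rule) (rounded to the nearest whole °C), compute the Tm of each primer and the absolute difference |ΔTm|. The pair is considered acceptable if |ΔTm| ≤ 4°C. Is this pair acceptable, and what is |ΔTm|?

Forward: A=6 T=5 G=5 C=3 → Tm = 2·11 + 4·8 = 54°C.
Reverse: A=8 T=7 G=4 C=6 → Tm = 2·15 + 4·10 = 70°C.
|ΔTm| = |54 − 70| = 16°C, > 4°C.

|ΔTm| = 16°C; the pair is not acceptable.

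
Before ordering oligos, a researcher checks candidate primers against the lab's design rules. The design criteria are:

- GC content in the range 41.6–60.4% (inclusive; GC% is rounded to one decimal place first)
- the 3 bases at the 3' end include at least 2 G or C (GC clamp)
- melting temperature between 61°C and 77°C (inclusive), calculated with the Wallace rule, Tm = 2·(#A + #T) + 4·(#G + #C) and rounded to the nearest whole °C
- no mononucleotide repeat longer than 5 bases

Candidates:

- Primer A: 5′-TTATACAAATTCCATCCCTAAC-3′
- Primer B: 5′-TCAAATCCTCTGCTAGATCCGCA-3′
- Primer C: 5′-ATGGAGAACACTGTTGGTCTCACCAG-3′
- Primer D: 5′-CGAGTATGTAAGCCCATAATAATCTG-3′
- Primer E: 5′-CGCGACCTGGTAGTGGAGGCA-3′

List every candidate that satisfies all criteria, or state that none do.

Primer A (22 nt, A=8 T=7 G=0 C=7): GC 7/22 = 31.8%, outside 41.6–60.4% ✗; 3' end AAC has 1 G/C, need ≥2 ✗; Tm = 2·15 + 4·7 = 58°C, outside 61–77°C ✗; longest run = 3 ✓ — fails.
Primer B (23 nt, A=6 T=6 G=3 C=8): GC 11/23 = 47.8% ✓; 3' end GCA has 2 G/C ✓; Tm = 2·12 + 4·11 = 68°C ✓; longest run = 3 ✓ — passes.
Primer C (26 nt, A=7 T=6 G=7 C=6): GC 13/26 = 50.0% ✓; 3' end CAG has 2 G/C ✓; Tm = 2·13 + 4·13 = 78°C, outside 61–77°C ✗; longest run = 2 ✓ — fails.
Primer D (26 nt, A=9 T=7 G=5 C=5): GC 10/26 = 38.5%, outside 41.6–60.4% ✗; 3' end CTG has 2 G/C ✓; Tm = 2·16 + 4·10 = 72°C ✓; longest run = 3 ✓ — fails.
Primer E (21 nt, A=4 T=3 G=9 C=5): GC 14/21 = 66.7%, outside 41.6–60.4% ✗; 3' end GCA has 2 G/C ✓; Tm = 2·7 + 4·14 = 70°C ✓; longest run = 2 ✓ — fails.

Primer B only.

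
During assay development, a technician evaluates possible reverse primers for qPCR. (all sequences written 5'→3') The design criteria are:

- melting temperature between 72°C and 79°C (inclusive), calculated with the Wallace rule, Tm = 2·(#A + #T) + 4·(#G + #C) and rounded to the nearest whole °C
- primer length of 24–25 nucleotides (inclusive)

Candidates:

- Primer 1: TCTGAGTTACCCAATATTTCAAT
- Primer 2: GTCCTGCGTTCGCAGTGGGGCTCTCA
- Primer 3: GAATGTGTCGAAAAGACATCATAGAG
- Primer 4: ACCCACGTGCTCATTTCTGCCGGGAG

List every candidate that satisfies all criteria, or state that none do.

None of the candidates satisfy all criteria.

Primer 1 (23 nt, A=7 T=9 G=2 C=5): Tm = 2·16 + 4·7 = 60°C, outside 72–79°C ✗; length 23, outside 24–25 ✗ — fails.
Primer 2 (26 nt, A=2 T=7 G=9 C=8): Tm = 2·9 + 4·17 = 86°C, outside 72–79°C ✗; length 26, outside 24–25 ✗ — fails.
Primer 3 (26 nt, A=11 T=5 G=7 C=3): Tm = 2·16 + 4·10 = 72°C ✓; length 26, outside 24–25 ✗ — fails.
Primer 4 (26 nt, A=4 T=6 G=7 C=9): Tm = 2·10 + 4·16 = 84°C, outside 72–79°C ✗; length 26, outside 24–25 ✗ — fails.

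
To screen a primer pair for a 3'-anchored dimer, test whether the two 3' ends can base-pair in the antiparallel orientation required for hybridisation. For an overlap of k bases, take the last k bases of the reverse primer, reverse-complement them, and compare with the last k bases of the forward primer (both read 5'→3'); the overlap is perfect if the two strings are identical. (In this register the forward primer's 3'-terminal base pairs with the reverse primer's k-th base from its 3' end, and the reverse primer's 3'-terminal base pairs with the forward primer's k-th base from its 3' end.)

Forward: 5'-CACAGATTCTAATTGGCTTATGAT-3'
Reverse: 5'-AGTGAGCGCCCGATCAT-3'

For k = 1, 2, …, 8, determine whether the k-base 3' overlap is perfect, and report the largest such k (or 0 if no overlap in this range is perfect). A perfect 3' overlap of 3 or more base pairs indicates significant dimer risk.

Last 8 bases (5'→3') — forward …CTTATGAT, reverse …CCGATCAT.
Reverse complement of the reverse primer's last 8 bases: ATGATCGG; its first k bases are the reverse complement of the reverse primer's last k bases, so a perfect k-base overlap needs the forward primer's last k bases to equal them.
Comparing (forward last k vs required): k=1: T vs A ✗; k=2: AT vs AT ✓; k=3: GAT vs ATG ✗; k=4: TGAT vs ATGA ✗; k=5: ATGAT vs ATGAT ✓; k=6: TATGAT vs ATGATC ✗; k=7: TTATGAT vs ATGATCG ✗; k=8: CTTATGAT vs ATGATCGG ✗.
Perfect overlaps at k = 2, 5; the largest is 5.

Longest perfect overlap: 5 complementary base pairs; significant dimer risk (threshold 3).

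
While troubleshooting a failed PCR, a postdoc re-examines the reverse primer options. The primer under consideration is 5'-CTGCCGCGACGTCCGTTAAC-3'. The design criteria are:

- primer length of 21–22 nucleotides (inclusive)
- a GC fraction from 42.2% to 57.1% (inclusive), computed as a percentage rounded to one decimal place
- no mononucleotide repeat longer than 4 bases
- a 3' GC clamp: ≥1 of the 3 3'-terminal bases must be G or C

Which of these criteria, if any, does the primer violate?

Base counts: A=3, T=4, G=5, C=8 (length 20).
length: length 20, outside 21–22 ✗
GC content: GC 13/20 = 65.0%, outside 42.2–57.1% ✗
homopolymer run: longest run = 2 ✓
GC clamp: 3' end AAC has 1 G/C ✓

Fails: length, GC content.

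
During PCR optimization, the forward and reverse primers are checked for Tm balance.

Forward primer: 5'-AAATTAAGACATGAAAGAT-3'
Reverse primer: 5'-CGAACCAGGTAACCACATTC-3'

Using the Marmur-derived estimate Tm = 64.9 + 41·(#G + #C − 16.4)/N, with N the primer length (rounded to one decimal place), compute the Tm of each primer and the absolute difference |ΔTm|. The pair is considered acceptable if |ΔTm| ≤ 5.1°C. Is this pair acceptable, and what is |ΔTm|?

Forward: G+C = 4, N = 19 → Tm = 64.9 + 41·(4 − 16.4)/19 = 38.1°C.
Reverse: G+C = 10, N = 20 → Tm = 64.9 + 41·(10 − 16.4)/20 = 51.8°C.
|ΔTm| = |38.1 − 51.8| = 13.7°C, > 5.1°C.

|ΔTm| = 13.7°C; the pair is not acceptable.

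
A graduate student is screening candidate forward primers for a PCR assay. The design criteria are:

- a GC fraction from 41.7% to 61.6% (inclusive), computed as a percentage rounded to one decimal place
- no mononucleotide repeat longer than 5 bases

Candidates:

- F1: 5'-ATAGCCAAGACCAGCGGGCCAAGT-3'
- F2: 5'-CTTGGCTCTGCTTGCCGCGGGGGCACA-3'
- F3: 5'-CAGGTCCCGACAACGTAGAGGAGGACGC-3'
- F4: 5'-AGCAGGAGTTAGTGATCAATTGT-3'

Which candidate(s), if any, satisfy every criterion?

F1 (24 nt, A=8 T=2 G=7 C=7): GC 14/24 = 58.3% ✓; longest run = 3 ✓ — passes.
F2 (27 nt, A=2 T=6 G=10 C=9): GC 19/27 = 70.4%, outside 41.7–61.6% ✗; longest run = 5 ✓ — fails.
F3 (28 nt, A=8 T=2 G=10 C=8): GC 18/28 = 64.3%, outside 41.7–61.6% ✗; longest run = 3 ✓ — fails.
F4 (23 nt, A=7 T=7 G=7 C=2): GC 9/23 = 39.1%, outside 41.7–61.6% ✗; longest run = 2 ✓ — fails.

F1 only.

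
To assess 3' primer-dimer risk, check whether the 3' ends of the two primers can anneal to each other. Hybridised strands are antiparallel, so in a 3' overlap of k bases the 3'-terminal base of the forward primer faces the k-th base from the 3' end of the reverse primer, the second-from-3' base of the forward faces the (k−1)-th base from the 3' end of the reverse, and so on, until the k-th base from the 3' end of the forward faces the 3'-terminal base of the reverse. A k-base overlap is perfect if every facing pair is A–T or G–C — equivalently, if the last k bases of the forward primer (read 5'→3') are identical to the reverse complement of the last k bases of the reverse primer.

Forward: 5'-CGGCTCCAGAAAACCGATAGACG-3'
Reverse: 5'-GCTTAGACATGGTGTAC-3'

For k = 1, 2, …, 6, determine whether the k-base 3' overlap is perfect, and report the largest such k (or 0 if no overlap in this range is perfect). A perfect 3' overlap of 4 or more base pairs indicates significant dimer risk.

Last 6 bases (5'→3') — forward …TAGACG, reverse …GTGTAC.
Reverse complement of the reverse primer's last 6 bases: GTACAC; its first k bases are the reverse complement of the reverse primer's last k bases, so a perfect k-base overlap needs the forward primer's last k bases to equal them.
Comparing (forward last k vs required): k=1: G vs G ✓; k=2: CG vs GT ✗; k=3: ACG vs GTA ✗; k=4: GACG vs GTAC ✗; k=5: AGACG vs GTACA ✗; k=6: TAGACG vs GTACAC ✗.
Only k = 1 is perfect, so the longest perfect 3' overlap is 1.

Longest perfect overlap: 1 complementary base pair; below the dimer-risk threshold (threshold 4).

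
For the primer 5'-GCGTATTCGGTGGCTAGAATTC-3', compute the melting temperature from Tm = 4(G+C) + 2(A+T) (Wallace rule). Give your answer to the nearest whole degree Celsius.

Base counts: A=4, T=7, G=7, C=4 (length 22).
Tm = 2·(4+7) + 4·(7+4) = 2·11 + 4·11 = 22 + 44 = 66°C.

66°C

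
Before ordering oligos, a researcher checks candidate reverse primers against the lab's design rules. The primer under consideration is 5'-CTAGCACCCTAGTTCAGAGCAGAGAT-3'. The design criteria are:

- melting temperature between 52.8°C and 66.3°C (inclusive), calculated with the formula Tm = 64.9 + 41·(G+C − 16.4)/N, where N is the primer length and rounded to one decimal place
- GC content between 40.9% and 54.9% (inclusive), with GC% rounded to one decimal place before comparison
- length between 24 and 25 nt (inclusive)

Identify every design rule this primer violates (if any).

Fails: length.

Base counts: A=8, T=5, G=6, C=7 (length 26).
Tm: Tm = 64.9 + 41·(13 − 16.4)/26 = 59.5°C ✓
GC content: GC 13/26 = 50.0% ✓
length: length 26, outside 24–25 ✗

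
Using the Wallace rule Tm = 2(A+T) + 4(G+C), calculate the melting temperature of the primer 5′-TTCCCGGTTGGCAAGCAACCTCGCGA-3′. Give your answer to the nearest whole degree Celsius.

84°C

Base counts: A=5, T=5, G=7, C=9 (length 26).
Tm = 2·(5+5) + 4·(7+9) = 2·10 + 4·16 = 20 + 64 = 84°C.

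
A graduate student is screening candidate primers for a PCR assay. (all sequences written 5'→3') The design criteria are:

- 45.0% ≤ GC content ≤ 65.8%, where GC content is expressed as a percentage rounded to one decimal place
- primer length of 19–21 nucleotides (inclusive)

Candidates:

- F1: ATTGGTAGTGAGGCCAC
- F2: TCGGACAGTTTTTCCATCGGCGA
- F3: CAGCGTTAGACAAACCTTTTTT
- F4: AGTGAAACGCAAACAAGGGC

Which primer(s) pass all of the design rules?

F1 (17 nt, A=4 T=4 G=6 C=3): GC 9/17 = 52.9% ✓; length 17, outside 19–21 ✗ — fails.
F2 (23 nt, A=4 T=7 G=6 C=6): GC 12/23 = 52.2% ✓; length 23, outside 19–21 ✗ — fails.
F3 (22 nt, A=6 T=8 G=3 C=5): GC 8/22 = 36.4%, outside 45.0–65.8% ✗; length 22, outside 19–21 ✗ — fails.
F4 (20 nt, A=9 T=1 G=6 C=4): GC 10/20 = 50.0% ✓; length 20 ✓ — passes.

F4 only.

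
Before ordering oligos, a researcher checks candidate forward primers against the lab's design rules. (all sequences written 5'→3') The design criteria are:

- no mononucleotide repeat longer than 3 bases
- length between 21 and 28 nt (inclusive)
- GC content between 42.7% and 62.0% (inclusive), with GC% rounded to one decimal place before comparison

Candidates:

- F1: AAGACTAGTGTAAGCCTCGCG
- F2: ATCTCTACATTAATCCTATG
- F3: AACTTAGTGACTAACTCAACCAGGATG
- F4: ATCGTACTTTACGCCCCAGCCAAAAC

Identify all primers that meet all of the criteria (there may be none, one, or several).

F1 only.

F1 (21 nt, A=6 T=4 G=6 C=5): longest run = 2 ✓; length 21 ✓; GC 11/21 = 52.4% ✓ — passes.
F2 (20 nt, A=6 T=8 G=1 C=5): longest run = 2 ✓; length 20, outside 21–28 ✗; GC 6/20 = 30.0%, outside 42.7–62.0% ✗ — fails.
F3 (27 nt, A=10 T=6 G=5 C=6): longest run = 2 ✓; length 27 ✓; GC 11/27 = 40.7%, outside 42.7–62.0% ✗ — fails.
F4 (26 nt, A=8 T=5 G=3 C=10): longest run = 4, exceeds 3 ✗; length 26 ✓; GC 13/26 = 50.0% ✓ — fails.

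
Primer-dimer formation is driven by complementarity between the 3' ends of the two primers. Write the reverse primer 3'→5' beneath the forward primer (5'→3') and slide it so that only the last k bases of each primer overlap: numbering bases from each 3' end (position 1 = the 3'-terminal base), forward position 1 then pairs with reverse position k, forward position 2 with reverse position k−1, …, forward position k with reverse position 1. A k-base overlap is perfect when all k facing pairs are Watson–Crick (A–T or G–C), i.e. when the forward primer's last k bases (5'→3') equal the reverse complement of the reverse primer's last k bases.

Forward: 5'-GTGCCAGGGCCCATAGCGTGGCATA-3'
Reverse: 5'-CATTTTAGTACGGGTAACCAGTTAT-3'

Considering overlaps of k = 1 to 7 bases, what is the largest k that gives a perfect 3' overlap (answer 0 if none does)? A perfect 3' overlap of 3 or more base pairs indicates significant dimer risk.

Last 7 bases (5'→3') — forward …TGGCATA, reverse …CAGTTAT.
Reverse complement of the reverse primer's last 7 bases: ATAACTG; its first k bases are the reverse complement of the reverse primer's last k bases, so a perfect k-base overlap needs the forward primer's last k bases to equal them.
Comparing (forward last k vs required): k=1: A vs A ✓; k=2: TA vs AT ✗; k=3: ATA vs ATA ✓; k=4: CATA vs ATAA ✗; k=5: GCATA vs ATAAC ✗; k=6: GGCATA vs ATAACT ✗; k=7: TGGCATA vs ATAACTG ✗.
Perfect overlaps at k = 1, 3; the largest is 3.

Longest perfect overlap: 3 complementary base pairs; significant dimer risk (threshold 3).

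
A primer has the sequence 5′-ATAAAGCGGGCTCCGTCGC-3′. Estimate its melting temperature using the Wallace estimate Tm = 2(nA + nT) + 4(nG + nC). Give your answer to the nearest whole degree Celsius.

62°C

Base counts: A=4, T=3, G=6, C=6 (length 19).
Tm = 2·(4+3) + 4·(6+6) = 2·7 + 4·12 = 14 + 48 = 62°C.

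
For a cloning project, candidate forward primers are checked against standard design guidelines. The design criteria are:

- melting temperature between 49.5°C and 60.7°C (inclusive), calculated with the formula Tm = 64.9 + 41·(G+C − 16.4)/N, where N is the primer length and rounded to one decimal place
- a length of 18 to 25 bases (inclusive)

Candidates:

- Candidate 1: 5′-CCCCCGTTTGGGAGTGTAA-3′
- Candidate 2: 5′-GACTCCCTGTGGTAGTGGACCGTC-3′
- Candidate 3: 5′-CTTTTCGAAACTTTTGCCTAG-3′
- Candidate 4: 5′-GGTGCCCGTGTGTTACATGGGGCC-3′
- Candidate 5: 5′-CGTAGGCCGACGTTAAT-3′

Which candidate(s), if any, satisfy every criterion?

Candidate 1 only.

Candidate 1 (19 nt, A=3 T=5 G=6 C=5): Tm = 64.9 + 41·(11 − 16.4)/19 = 53.2°C ✓; length 19 ✓ — passes.
Candidate 2 (24 nt, A=3 T=6 G=8 C=7): Tm = 64.9 + 41·(15 − 16.4)/24 = 62.5°C, outside 49.5–60.7°C ✗; length 24 ✓ — fails.
Candidate 3 (21 nt, A=4 T=9 G=3 C=5): Tm = 64.9 + 41·(8 − 16.4)/21 = 48.5°C, outside 49.5–60.7°C ✗; length 21 ✓ — fails.
Candidate 4 (24 nt, A=2 T=6 G=10 C=6): Tm = 64.9 + 41·(16 − 16.4)/24 = 64.2°C, outside 49.5–60.7°C ✗; length 24 ✓ — fails.
Candidate 5 (17 nt, A=4 T=4 G=5 C=4): Tm = 64.9 + 41·(9 − 16.4)/17 = 47.1°C, outside 49.5–60.7°C ✗; length 17, outside 18–25 ✗ — fails.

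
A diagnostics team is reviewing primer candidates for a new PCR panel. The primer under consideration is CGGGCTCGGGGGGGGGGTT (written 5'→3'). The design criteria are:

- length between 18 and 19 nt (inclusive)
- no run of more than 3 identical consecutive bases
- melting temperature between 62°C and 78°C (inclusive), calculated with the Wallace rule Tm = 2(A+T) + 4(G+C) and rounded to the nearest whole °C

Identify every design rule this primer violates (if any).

Fails: homopolymer run.

Base counts: A=0, T=3, G=13, C=3 (length 19).
length: length 19 ✓
homopolymer run: longest run = 10, exceeds 3 ✗
Tm: Tm = 2·3 + 4·16 = 70°C ✓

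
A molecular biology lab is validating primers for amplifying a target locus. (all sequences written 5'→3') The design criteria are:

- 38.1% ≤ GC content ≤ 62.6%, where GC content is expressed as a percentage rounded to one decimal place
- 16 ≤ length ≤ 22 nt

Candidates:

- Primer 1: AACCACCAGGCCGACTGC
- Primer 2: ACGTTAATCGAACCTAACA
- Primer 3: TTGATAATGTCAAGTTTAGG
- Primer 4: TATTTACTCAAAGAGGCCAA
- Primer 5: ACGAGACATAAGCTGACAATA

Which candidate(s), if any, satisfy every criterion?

Primer 5 only.

Primer 1 (18 nt, A=5 T=1 G=4 C=8): GC 12/18 = 66.7%, outside 38.1–62.6% ✗; length 18 ✓ — fails.
Primer 2 (19 nt, A=8 T=4 G=2 C=5): GC 7/19 = 36.8%, outside 38.1–62.6% ✗; length 19 ✓ — fails.
Primer 3 (20 nt, A=6 T=8 G=5 C=1): GC 6/20 = 30.0%, outside 38.1–62.6% ✗; length 20 ✓ — fails.
Primer 4 (20 nt, A=8 T=5 G=3 C=4): GC 7/20 = 35.0%, outside 38.1–62.6% ✗; length 20 ✓ — fails.
Primer 5 (21 nt, A=10 T=3 G=4 C=4): GC 8/21 = 38.1% ✓; length 21 ✓ — passes.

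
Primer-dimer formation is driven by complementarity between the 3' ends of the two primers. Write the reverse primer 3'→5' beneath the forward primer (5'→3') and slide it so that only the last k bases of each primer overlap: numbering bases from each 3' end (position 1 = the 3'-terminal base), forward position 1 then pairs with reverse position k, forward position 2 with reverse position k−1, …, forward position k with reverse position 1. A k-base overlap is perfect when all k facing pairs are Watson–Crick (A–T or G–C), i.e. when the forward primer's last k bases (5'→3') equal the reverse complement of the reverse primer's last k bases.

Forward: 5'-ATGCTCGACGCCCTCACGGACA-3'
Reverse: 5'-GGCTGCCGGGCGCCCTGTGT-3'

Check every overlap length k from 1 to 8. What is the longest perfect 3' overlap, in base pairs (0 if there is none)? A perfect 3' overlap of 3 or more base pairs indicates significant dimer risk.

Longest perfect overlap: 3 complementary base pairs; significant dimer risk (threshold 3).

Last 8 bases (5'→3') — forward …CACGGACA, reverse …CCCTGTGT.
Reverse complement of the reverse primer's last 8 bases: ACACAGGG; its first k bases are the reverse complement of the reverse primer's last k bases, so a perfect k-base overlap needs the forward primer's last k bases to equal them.
Comparing (forward last k vs required): k=1: A vs A ✓; k=2: CA vs AC ✗; k=3: ACA vs ACA ✓; k=4: GACA vs ACAC ✗; k=5: GGACA vs ACACA ✗; k=6: CGGACA vs ACACAG ✗; k=7: ACGGACA vs ACACAGG ✗; k=8: CACGGACA vs ACACAGGG ✗.
Perfect overlaps at k = 1, 3; the largest is 3.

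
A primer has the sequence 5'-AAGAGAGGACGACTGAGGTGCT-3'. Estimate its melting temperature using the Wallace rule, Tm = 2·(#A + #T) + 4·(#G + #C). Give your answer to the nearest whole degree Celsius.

Base counts: A=7, T=3, G=9, C=3 (length 22).
Tm = 2·(7+3) + 4·(9+3) = 2·10 + 4·12 = 20 + 48 = 68°C.

68°C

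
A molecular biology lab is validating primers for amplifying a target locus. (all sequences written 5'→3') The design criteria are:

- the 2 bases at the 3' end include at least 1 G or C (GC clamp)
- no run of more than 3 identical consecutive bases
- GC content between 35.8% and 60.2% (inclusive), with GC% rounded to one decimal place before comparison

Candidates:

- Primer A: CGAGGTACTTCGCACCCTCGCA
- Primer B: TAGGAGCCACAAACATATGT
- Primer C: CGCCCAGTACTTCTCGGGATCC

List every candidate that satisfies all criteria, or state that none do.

Primer A (22 nt, A=4 T=4 G=5 C=9): 3' end CA has 1 G/C ✓; longest run = 3 ✓; GC 14/22 = 63.6%, outside 35.8–60.2% ✗ — fails.
Primer B (20 nt, A=8 T=4 G=4 C=4): 3' end GT has 1 G/C ✓; longest run = 3 ✓; GC 8/20 = 40.0% ✓ — passes.
Primer C (22 nt, A=3 T=5 G=5 C=9): 3' end CC has 2 G/C ✓; longest run = 3 ✓; GC 14/22 = 63.6%, outside 35.8–60.2% ✗ — fails.

Primer B only.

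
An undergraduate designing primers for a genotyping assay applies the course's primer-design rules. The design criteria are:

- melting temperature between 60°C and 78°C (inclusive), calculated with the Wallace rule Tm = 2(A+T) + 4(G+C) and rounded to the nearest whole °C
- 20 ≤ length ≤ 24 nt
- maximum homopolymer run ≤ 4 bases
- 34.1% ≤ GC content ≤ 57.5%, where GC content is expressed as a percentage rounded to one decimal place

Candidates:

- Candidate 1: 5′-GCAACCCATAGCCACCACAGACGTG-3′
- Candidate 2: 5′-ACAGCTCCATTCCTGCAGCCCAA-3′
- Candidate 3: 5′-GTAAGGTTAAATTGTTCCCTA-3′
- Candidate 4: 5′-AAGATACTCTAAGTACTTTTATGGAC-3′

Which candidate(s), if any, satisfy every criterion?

Candidate 1 (25 nt, A=8 T=2 G=5 C=10): Tm = 2·10 + 4·15 = 80°C, outside 60–78°C ✗; length 25, outside 20–24 ✗; longest run = 3 ✓; GC 15/25 = 60.0%, outside 34.1–57.5% ✗ — fails.
Candidate 2 (23 nt, A=6 T=4 G=3 C=10): Tm = 2·10 + 4·13 = 72°C ✓; length 23 ✓; longest run = 3 ✓; GC 13/23 = 56.5% ✓ — passes.
Candidate 3 (21 nt, A=6 T=8 G=4 C=3): Tm = 2·14 + 4·7 = 56°C, outside 60–78°C ✗; length 21 ✓; longest run = 3 ✓; GC 7/21 = 33.3%, outside 34.1–57.5% ✗ — fails.
Candidate 4 (26 nt, A=9 T=9 G=4 C=4): Tm = 2·18 + 4·8 = 68°C ✓; length 26, outside 20–24 ✗; longest run = 4 ✓; GC 8/26 = 30.8%, outside 34.1–57.5% ✗ — fails.

Candidate 2 only.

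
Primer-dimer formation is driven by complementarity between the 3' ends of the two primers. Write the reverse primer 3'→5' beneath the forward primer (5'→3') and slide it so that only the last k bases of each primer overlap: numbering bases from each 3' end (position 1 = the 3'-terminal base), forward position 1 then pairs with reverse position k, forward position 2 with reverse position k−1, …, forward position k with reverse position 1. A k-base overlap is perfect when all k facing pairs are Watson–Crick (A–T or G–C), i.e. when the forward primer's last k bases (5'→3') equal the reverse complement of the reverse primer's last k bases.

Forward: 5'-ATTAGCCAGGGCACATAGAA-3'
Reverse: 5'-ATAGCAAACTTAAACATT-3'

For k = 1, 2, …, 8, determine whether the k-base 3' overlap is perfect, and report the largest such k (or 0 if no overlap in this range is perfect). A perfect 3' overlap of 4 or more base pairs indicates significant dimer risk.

Longest perfect overlap: 2 complementary base pairs; below the dimer-risk threshold (threshold 4).

Last 8 bases (5'→3') — forward …ACATAGAA, reverse …TAAACATT.
Reverse complement of the reverse primer's last 8 bases: AATGTTTA; its first k bases are the reverse complement of the reverse primer's last k bases, so a perfect k-base overlap needs the forward primer's last k bases to equal them.
Comparing (forward last k vs required): k=1: A vs A ✓; k=2: AA vs AA ✓; k=3: GAA vs AAT ✗; k=4: AGAA vs AATG ✗; k=5: TAGAA vs AATGT ✗; k=6: ATAGAA vs AATGTT ✗; k=7: CATAGAA vs AATGTTT ✗; k=8: ACATAGAA vs AATGTTTA ✗.
Perfect overlaps at k = 1, 2; the largest is 2.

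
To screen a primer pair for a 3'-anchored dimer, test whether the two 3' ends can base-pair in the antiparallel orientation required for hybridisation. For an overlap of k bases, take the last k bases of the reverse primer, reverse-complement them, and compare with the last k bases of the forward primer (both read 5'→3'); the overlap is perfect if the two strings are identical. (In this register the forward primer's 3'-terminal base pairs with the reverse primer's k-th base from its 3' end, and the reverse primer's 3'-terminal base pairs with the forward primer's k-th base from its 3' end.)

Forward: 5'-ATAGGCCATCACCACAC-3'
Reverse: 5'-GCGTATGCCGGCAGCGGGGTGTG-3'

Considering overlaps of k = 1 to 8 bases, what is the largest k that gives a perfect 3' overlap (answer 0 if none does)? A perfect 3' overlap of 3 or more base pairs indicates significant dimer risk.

Last 8 bases (5'→3') — forward …CACCACAC, reverse …GGGGTGTG.
Reverse complement of the reverse primer's last 8 bases: CACACCCC; its first k bases are the reverse complement of the reverse primer's last k bases, so a perfect k-base overlap needs the forward primer's last k bases to equal them.
Comparing (forward last k vs required): k=1: C vs C ✓; k=2: AC vs CA ✗; k=3: CAC vs CAC ✓; k=4: ACAC vs CACA ✗; k=5: CACAC vs CACAC ✓; k=6: CCACAC vs CACACC ✗; k=7: ACCACAC vs CACACCC ✗; k=8: CACCACAC vs CACACCCC ✗.
Perfect overlaps at k = 1, 3, 5; the largest is 5.

Longest perfect overlap: 5 complementary base pairs; significant dimer risk (threshold 3).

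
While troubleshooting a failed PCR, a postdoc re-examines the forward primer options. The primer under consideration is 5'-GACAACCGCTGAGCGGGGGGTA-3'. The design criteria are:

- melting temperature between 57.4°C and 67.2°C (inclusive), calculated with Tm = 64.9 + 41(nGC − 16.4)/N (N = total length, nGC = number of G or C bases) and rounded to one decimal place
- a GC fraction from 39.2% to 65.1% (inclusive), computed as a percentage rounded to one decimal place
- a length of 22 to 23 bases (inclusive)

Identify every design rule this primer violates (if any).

Base counts: A=5, T=2, G=10, C=5 (length 22).
Tm: Tm = 64.9 + 41·(15 − 16.4)/22 = 62.3°C ✓
GC content: GC 15/22 = 68.2%, outside 39.2–65.1% ✗
length: length 22 ✓

Fails: GC content.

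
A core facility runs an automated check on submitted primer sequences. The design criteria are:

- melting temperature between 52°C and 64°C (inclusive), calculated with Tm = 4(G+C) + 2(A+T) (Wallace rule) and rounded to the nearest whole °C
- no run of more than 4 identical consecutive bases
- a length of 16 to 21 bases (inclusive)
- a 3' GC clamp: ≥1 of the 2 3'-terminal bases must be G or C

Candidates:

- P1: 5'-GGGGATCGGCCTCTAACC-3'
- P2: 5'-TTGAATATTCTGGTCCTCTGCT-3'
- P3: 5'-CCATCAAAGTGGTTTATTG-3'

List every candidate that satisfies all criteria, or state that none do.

P1 (18 nt, A=3 T=3 G=6 C=6): Tm = 2·6 + 4·12 = 60°C ✓; longest run = 4 ✓; length 18 ✓; 3' end CC has 2 G/C ✓ — passes.
P2 (22 nt, A=3 T=10 G=4 C=5): Tm = 2·13 + 4·9 = 62°C ✓; longest run = 2 ✓; length 22, outside 16–21 ✗; 3' end CT has 1 G/C ✓ — fails.
P3 (19 nt, A=5 T=7 G=4 C=3): Tm = 2·12 + 4·7 = 52°C ✓; longest run = 3 ✓; length 19 ✓; 3' end TG has 1 G/C ✓ — passes.

P1 and P3.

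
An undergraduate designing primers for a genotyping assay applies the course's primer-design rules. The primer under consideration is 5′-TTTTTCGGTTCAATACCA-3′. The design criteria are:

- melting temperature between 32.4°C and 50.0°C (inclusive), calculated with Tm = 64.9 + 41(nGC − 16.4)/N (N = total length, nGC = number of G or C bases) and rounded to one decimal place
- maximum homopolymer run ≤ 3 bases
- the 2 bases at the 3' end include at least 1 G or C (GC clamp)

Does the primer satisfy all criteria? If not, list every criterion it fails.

Fails: homopolymer run.

Base counts: A=4, T=8, G=2, C=4 (length 18).
Tm: Tm = 64.9 + 41·(6 − 16.4)/18 = 41.2°C ✓
homopolymer run: longest run = 5, exceeds 3 ✗
GC clamp: 3' end CA has 1 G/C ✓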